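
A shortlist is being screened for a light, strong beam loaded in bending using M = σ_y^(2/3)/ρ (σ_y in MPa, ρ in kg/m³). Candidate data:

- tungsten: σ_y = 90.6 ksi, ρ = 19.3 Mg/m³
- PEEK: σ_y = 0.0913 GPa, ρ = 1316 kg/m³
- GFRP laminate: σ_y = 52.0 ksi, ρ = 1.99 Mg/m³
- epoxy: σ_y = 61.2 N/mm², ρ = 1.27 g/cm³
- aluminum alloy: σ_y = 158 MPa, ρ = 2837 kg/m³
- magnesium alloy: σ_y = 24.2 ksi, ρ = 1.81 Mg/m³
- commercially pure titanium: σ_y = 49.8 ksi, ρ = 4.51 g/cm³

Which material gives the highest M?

After converting to SI:
  tungsten: σ_y = 624.7 MPa, ρ = 19300 kg/m³
  PEEK: σ_y = 91.30 MPa, ρ = 1316 kg/m³
  GFRP laminate: σ_y = 358.5 MPa, ρ = 1990 kg/m³
  epoxy: σ_y = 61.20 MPa, ρ = 1270 kg/m³
  aluminum alloy: σ_y = 158.0 MPa, ρ = 2837 kg/m³
  magnesium alloy: σ_y = 166.9 MPa, ρ = 1810 kg/m³
  commercially pure titanium: σ_y = 343.4 MPa, ρ = 4510 kg/m³
  GFRP laminate: M = 25.4×10⁻³
  magnesium alloy: M = 16.7×10⁻³
  PEEK: M = 15.4×10⁻³
  epoxy: M = 12.2×10⁻³
  commercially pure titanium: M = 10.9×10⁻³
  aluminum alloy: M = 10.3×10⁻³
  tungsten: M = 3.79×10⁻³
Highest index: GFRP laminate.

GFRP laminate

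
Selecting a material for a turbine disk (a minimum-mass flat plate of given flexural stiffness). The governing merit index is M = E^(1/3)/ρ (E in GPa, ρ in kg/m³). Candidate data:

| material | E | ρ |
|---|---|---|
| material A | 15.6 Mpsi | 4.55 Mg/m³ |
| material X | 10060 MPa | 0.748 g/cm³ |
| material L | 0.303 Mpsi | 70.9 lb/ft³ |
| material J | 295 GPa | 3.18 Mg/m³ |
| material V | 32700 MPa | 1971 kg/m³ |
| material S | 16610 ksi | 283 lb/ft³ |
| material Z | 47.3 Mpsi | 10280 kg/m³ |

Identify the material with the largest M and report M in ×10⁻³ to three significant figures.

material X, M = 2.89×10⁻³

Normalizing units and computing the index:
  material A: E = 107.6 GPa, ρ = 4550 kg/m³
  material X: E = 10.06 GPa, ρ = 748.0 kg/m³
  material L: E = 2.089 GPa, ρ = 1136 kg/m³
  material J: E = 295.0 GPa, ρ = 3180 kg/m³
  material V: E = 32.70 GPa, ρ = 1971 kg/m³
  material S: E = 114.5 GPa, ρ = 4533 kg/m³
  material Z: E = 326.1 GPa, ρ = 10280 kg/m³
  material X: M = 2.89×10⁻³
  material J: M = 2.09×10⁻³
  material V: M = 1.62×10⁻³
  material L: M = 1.13×10⁻³
  material S: M = 1.07×10⁻³
  material A: M = 1.05×10⁻³
  material Z: M = 0.670×10⁻³
Material X ranks first.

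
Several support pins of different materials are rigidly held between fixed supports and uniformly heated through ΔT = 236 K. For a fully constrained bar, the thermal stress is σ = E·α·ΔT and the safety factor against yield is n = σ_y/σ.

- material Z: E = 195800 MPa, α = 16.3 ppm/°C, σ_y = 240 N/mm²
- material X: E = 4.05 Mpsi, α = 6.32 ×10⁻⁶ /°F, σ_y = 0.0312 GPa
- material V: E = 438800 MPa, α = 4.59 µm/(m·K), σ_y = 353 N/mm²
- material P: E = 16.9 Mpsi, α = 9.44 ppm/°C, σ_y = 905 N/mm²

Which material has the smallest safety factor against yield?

material Z

Converting E to GPa, α to ×10⁻⁶/K, σ_y to MPa, then σ and n for each:
  material Z: E = 195.8, α = 16.3, σ_y = 240.0 → σ = 753 MPa, n = 0.319
  material X: E = 27.92, α = 11.4, σ_y = 31.20 → σ = 75.0 MPa, n = 0.416
  material V: E = 438.8, α = 4.59, σ_y = 353.0 → σ = 475 MPa, n = 0.743
  material P: E = 116.5, α = 9.44, σ_y = 905.0 → σ = 260 MPa, n = 3.49
Smallest n: material Z with n = 0.319.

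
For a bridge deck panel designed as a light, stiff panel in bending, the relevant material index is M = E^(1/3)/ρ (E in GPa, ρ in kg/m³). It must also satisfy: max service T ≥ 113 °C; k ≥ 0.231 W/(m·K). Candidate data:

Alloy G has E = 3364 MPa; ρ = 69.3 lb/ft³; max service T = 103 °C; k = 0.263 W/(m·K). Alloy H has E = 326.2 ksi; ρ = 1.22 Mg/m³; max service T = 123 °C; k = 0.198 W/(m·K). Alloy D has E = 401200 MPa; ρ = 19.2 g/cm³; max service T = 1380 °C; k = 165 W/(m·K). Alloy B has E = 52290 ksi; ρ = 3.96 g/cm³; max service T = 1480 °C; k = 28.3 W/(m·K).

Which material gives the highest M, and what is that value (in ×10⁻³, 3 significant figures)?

alloy B, M = 1.80×10⁻³

Screen on constraints: max service T ≥ 113 °C; k ≥ 0.231 W/(m·K). Survivors: alloy D, alloy B.
Convert each candidate to consistent units, then evaluate M:
  alloy D: E = 401.2 GPa, ρ = 19200 kg/m³
  alloy B: E = 360.5 GPa, ρ = 3960 kg/m³
  alloy B: M = 1.80×10⁻³
  alloy D: M = 0.384×10⁻³
The maximum is for alloy B.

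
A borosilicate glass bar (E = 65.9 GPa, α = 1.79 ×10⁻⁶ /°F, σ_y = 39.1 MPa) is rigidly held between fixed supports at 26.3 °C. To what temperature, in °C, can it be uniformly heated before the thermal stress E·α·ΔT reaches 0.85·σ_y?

183 °C

α = 1.79×10⁻⁶/°F × 9/5 = 3.22×10⁻⁶/K.
E·α·ΔT = 33.23 MPa ⇒ ΔT = 33.23 / (65.90×10³ × 3.22×10⁻⁶) = 156.5 K.
T = 26.3 + 156.5 = 182.8 °C.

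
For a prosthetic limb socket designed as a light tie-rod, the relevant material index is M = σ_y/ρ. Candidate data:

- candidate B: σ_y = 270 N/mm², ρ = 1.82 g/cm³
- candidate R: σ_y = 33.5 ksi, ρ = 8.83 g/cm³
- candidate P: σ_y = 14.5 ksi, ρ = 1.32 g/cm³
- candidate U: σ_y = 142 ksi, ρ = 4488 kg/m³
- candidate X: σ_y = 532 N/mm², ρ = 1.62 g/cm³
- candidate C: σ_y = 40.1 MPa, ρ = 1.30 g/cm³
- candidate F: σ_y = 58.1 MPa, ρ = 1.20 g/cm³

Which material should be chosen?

Normalizing units and computing the index:
  candidate B: σ_y = 270.0 MPa, ρ = 1820 kg/m³
  candidate R: σ_y = 231.0 MPa, ρ = 8830 kg/m³
  candidate P: σ_y = 99.97 MPa, ρ = 1320 kg/m³
  candidate U: σ_y = 979.1 MPa, ρ = 4488 kg/m³
  candidate X: σ_y = 532.0 MPa, ρ = 1620 kg/m³
  candidate C: σ_y = 40.10 MPa, ρ = 1300 kg/m³
  candidate F: σ_y = 58.10 MPa, ρ = 1200 kg/m³
  candidate X: M = 328 kN·m/kg
  candidate U: M = 218 kN·m/kg
  candidate B: M = 148 kN·m/kg
  candidate P: M = 75.7 kN·m/kg
  candidate F: M = 48.4 kN·m/kg
  candidate C: M = 30.8 kN·m/kg
  candidate R: M = 26.2 kN·m/kg
The maximum is for candidate X.

candidate X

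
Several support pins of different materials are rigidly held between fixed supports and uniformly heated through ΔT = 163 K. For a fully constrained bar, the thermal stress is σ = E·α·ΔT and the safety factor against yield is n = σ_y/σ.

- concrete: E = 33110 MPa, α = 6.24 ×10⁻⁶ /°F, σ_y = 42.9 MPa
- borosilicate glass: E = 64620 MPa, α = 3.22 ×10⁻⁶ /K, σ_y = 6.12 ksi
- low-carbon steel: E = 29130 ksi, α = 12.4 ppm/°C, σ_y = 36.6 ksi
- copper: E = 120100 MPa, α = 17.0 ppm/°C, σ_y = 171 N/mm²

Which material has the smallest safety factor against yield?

copper

Per material, after unit conversion:
  concrete: E = 33.11, α = 11.2, σ_y = 42.90 → σ = 60.6 MPa, n = 0.708
  borosilicate glass: E = 64.62, α = 3.22, σ_y = 42.20 → σ = 33.9 MPa, n = 1.24
  low-carbon steel: E = 200.8, α = 12.4, σ_y = 252.3 → σ = 406 MPa, n = 0.622
  copper: E = 120.1, α = 17.0, σ_y = 171.0 → σ = 333 MPa, n = 0.514
The minimum is copper at n = 0.514.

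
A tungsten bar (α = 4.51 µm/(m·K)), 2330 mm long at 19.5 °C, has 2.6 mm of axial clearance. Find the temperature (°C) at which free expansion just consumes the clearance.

267 °C

α·L₀·ΔT = 2.6 mm ⇒ ΔT = 2.6 / (4.51×10⁻⁶ × 2330.0) = 247.4 K.
T = 19.5 + 247.4 = 266.9 °C.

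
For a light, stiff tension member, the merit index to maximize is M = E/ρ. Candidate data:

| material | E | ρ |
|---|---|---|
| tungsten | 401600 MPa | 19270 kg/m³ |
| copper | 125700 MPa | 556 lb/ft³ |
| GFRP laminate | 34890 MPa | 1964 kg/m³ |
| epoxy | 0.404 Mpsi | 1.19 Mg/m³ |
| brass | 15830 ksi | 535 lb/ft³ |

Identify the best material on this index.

tungsten

Putting every candidate on a common basis:
  tungsten: E = 401.6 GPa, ρ = 19270 kg/m³
  copper: E = 125.7 GPa, ρ = 8906 kg/m³
  GFRP laminate: E = 34.89 GPa, ρ = 1964 kg/m³
  epoxy: E = 2.785 GPa, ρ = 1190 kg/m³
  brass: E = 109.1 GPa, ρ = 8570 kg/m³
  tungsten: M = 20.8 MN·m/kg
  GFRP laminate: M = 17.8 MN·m/kg
  copper: M = 14.1 MN·m/kg
  brass: M = 12.7 MN·m/kg
  epoxy: M = 2.34 MN·m/kg
Highest index: tungsten.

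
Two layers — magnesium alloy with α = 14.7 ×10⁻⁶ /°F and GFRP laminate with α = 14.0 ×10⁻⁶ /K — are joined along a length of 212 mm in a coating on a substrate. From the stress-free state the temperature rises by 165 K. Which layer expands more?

magnesium alloy: α = 14.7×10⁻⁶/°F × 9/5 = 26.5×10⁻⁶/K.
α(magnesium alloy) = 26.5×10⁻⁶/K vs α(GFRP laminate) = 14.0×10⁻⁶/K.
Higher α expands more for the same ΔT: magnesium alloy.

magnesium alloy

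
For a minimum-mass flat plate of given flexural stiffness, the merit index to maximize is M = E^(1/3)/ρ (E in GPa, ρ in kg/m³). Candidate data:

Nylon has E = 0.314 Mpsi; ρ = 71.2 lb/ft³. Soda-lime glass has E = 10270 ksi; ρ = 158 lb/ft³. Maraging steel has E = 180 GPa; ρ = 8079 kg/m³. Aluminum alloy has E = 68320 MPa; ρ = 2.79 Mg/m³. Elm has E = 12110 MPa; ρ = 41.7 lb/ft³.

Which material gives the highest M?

In SI units:
  nylon: E = 2.165 GPa, ρ = 1141 kg/m³
  soda-lime glass: E = 70.81 GPa, ρ = 2531 kg/m³
  maraging steel: E = 180.0 GPa, ρ = 8079 kg/m³
  aluminum alloy: E = 68.32 GPa, ρ = 2790 kg/m³
  elm: E = 12.11 GPa, ρ = 668.0 kg/m³
  elm: M = 3.44×10⁻³
  soda-lime glass: M = 1.63×10⁻³
  aluminum alloy: M = 1.47×10⁻³
  nylon: M = 1.13×10⁻³
  maraging steel: M = 0.699×10⁻³
The maximum is for elm.

elm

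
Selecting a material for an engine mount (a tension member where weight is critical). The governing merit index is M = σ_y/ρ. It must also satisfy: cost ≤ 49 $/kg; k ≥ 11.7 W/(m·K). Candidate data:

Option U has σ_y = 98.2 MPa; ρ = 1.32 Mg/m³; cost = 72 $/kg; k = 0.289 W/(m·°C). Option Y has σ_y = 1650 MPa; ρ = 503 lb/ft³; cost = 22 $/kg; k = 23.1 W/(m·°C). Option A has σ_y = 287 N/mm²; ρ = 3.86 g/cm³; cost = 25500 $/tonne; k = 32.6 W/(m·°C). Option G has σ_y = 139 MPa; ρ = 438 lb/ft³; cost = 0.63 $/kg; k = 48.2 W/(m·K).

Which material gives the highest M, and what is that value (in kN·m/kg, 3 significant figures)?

option Y, M = 205 kN·m/kg

Screen on constraints: cost ≤ 49 $/kg; k ≥ 11.7 W/(m·K). Survivors: option Y, option A, option G.
After converting to SI:
  option Y: σ_y = 1650 MPa, ρ = 8057 kg/m³
  option A: σ_y = 287.0 MPa, ρ = 3860 kg/m³
  option G: σ_y = 139.0 MPa, ρ = 7016 kg/m³
  option Y: M = 205 kN·m/kg
  option A: M = 74.4 kN·m/kg
  option G: M = 19.8 kN·m/kg
The maximum is for option Y.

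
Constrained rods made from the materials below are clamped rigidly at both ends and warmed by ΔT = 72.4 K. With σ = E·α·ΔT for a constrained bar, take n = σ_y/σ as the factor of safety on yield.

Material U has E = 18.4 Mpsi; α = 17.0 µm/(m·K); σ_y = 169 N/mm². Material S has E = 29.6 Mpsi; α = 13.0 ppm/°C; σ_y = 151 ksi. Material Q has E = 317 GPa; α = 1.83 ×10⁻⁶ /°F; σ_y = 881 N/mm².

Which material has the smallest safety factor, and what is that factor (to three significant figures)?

With everything in SI (GPa, ×10⁻⁶/K, MPa):
  material U: E = 126.9, α = 17.0, σ_y = 169.0 → σ = 156 MPa, n = 1.08
  material S: E = 204.1, α = 13.0, σ_y = 1041 → σ = 192 MPa, n = 5.42
  material Q: E = 317.0, α = 3.29, σ_y = 881.0 → σ = 75.6 MPa, n = 11.7
Smallest n: material U with n = 1.08.

material U, n = 1.08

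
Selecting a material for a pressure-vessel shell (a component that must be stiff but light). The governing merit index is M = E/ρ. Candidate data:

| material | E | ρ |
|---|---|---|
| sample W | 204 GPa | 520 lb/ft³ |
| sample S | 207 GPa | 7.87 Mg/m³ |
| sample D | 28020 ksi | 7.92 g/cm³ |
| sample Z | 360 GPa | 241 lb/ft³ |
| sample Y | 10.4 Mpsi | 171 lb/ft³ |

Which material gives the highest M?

In SI units:
  sample W: E = 204.0 GPa, ρ = 8330 kg/m³
  sample S: E = 207.0 GPa, ρ = 7870 kg/m³
  sample D: E = 193.2 GPa, ρ = 7920 kg/m³
  sample Z: E = 360.0 GPa, ρ = 3860 kg/m³
  sample Y: E = 71.71 GPa, ρ = 2739 kg/m³
  sample Z: M = 93.3 MN·m/kg
  sample S: M = 26.3 MN·m/kg
  sample Y: M = 26.2 MN·m/kg
  sample W: M = 24.5 MN·m/kg
  sample D: M = 24.4 MN·m/kg
The maximum is for sample Z.

sample Z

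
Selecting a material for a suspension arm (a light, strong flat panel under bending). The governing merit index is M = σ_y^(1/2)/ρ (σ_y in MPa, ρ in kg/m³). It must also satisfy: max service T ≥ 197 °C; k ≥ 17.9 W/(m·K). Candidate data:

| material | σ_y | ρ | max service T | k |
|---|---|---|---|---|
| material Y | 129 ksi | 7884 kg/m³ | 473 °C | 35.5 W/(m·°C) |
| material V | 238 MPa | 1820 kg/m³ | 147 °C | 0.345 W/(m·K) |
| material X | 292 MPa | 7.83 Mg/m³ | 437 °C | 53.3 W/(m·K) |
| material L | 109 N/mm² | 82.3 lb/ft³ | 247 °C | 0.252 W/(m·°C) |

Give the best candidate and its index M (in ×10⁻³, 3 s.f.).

Screen on constraints: max service T ≥ 197 °C; k ≥ 17.9 W/(m·K). Survivors: material Y, material X.
After converting to SI:
  material Y: σ_y = 889.4 MPa, ρ = 7884 kg/m³
  material X: σ_y = 292.0 MPa, ρ = 7830 kg/m³
  material Y: M = 3.78×10⁻³
  material X: M = 2.18×10⁻³
Highest index: material Y.

material Y, M = 3.78×10⁻³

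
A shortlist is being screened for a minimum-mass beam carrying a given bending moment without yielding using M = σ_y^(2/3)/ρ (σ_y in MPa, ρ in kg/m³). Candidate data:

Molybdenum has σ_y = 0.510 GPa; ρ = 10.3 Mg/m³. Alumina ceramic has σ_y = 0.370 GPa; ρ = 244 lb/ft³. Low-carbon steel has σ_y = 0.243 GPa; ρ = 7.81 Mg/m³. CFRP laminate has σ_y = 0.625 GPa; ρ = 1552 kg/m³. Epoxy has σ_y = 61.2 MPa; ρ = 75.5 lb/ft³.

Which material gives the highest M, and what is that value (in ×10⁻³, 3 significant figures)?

CFRP laminate, M = 47.1×10⁻³

In SI units:
  molybdenum: σ_y = 510.0 MPa, ρ = 10300 kg/m³
  alumina ceramic: σ_y = 370.0 MPa, ρ = 3909 kg/m³
  low-carbon steel: σ_y = 243.0 MPa, ρ = 7810 kg/m³
  CFRP laminate: σ_y = 625.0 MPa, ρ = 1552 kg/m³
  epoxy: σ_y = 61.20 MPa, ρ = 1209 kg/m³
  CFRP laminate: M = 47.1×10⁻³
  alumina ceramic: M = 13.2×10⁻³
  epoxy: M = 12.8×10⁻³
  molybdenum: M = 6.20×10⁻³
  low-carbon steel: M = 4.99×10⁻³
The maximum is for CFRP laminate.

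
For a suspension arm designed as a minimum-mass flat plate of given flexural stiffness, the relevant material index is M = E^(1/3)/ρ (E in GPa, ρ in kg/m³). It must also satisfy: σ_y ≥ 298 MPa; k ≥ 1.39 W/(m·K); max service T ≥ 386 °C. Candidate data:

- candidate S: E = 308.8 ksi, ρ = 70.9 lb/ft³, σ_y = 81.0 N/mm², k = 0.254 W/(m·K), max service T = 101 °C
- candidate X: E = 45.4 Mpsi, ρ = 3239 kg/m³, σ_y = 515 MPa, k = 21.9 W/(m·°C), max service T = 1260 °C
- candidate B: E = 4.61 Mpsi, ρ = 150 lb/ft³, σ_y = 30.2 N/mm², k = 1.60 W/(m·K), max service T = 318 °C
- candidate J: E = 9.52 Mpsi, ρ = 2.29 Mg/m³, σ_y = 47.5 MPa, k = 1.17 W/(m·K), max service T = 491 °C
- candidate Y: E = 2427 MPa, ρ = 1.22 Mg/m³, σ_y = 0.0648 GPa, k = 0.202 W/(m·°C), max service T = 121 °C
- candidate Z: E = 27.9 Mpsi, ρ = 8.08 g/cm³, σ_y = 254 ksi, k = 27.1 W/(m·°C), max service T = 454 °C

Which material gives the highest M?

candidate X

Screen on constraints: σ_y ≥ 298 MPa; k ≥ 1.39 W/(m·K); max service T ≥ 386 °C. Survivors: candidate X, candidate Z.
In SI units:
  candidate X: E = 313.0 GPa, ρ = 3239 kg/m³
  candidate Z: E = 192.4 GPa, ρ = 8080 kg/m³
  candidate X: M = 2.10×10⁻³
  candidate Z: M = 0.714×10⁻³
The maximum is for candidate X.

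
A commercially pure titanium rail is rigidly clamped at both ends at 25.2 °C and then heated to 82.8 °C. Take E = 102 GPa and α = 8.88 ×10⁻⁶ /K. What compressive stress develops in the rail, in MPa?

ΔT = 57.60 K. Constrained thermal stress σ = E·α·ΔT = 102.0×10³ MPa × 8.88×10⁻⁶ × 57.60 = 52.2 MPa (compressive).

52.2 MPa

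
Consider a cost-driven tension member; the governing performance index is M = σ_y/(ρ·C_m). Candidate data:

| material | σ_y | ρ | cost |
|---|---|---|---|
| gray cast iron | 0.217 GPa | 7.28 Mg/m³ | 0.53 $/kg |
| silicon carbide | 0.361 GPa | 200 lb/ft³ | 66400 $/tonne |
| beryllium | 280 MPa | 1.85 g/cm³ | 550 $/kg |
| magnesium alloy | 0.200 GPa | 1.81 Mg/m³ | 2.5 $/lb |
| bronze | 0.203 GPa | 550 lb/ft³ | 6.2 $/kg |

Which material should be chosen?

Putting every candidate on a common basis:
  gray cast iron: σ_y = 217.0 MPa, ρ = 7280 kg/m³, cost = 0.5300 $/kg
  silicon carbide: σ_y = 361.0 MPa, ρ = 3204 kg/m³, cost = 66.40 $/kg
  beryllium: σ_y = 280.0 MPa, ρ = 1850 kg/m³, cost = 550.0 $/kg
  magnesium alloy: σ_y = 200.0 MPa, ρ = 1810 kg/m³, cost = 5.511 $/kg
  bronze: σ_y = 203.0 MPa, ρ = 8810 kg/m³, cost = 6.200 $/kg
  gray cast iron: M = 56.2 kN·m per $
  magnesium alloy: M = 20.0 kN·m per $
  bronze: M = 3.72 kN·m per $
  silicon carbide: M = 1.70 kN·m per $
  beryllium: M = 0.275 kN·m per $
Highest index: gray cast iron.

gray cast iron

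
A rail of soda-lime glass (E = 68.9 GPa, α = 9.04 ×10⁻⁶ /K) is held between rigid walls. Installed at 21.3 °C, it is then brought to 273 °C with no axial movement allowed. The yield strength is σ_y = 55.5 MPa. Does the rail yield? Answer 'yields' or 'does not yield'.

yields

ΔT = 251.7 K. Constrained thermal stress σ = E·α·ΔT = 68.90×10³ MPa × 9.04×10⁻⁶ × 251.7 = 157 MPa (compressive).
Compare to σ_y = 55.5 MPa: σ ≥ σ_y, so it yields.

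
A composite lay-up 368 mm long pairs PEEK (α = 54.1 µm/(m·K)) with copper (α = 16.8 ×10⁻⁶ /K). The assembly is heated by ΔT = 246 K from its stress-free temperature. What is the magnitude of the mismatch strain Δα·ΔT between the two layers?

9.18×10⁻³

Δα = |54.1 − 16.8|×10⁻⁶/K = 37.3×10⁻⁶/K.
Mismatch strain = Δα·ΔT = 37.3×10⁻⁶ × 246.0 = 9.18×10⁻³.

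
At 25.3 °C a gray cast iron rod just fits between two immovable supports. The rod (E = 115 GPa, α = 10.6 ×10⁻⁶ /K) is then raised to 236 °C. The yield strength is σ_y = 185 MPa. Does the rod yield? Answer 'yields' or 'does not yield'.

yields

ΔT = 210.7 K. Constrained thermal stress σ = E·α·ΔT = 115.0×10³ MPa × 10.6×10⁻⁶ × 210.7 = 257 MPa (compressive).
Compare to σ_y = 185 MPa: σ ≥ σ_y, so it yields.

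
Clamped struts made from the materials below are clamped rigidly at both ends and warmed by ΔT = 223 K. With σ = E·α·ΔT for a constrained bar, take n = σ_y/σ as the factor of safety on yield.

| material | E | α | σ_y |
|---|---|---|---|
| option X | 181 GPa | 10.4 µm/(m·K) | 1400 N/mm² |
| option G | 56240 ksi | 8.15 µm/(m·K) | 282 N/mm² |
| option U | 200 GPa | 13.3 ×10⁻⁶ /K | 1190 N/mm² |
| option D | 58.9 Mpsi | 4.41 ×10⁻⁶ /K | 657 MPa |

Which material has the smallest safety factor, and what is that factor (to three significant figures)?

In consistent units (E in GPa, α in ×10⁻⁶/K, σ_y in MPa):
  option X: E = 181.0, α = 10.4, σ_y = 1400 → σ = 420 MPa, n = 3.34
  option G: E = 387.8, α = 8.15, σ_y = 282.0 → σ = 705 MPa, n = 0.400
  option U: E = 200.0, α = 13.3, σ_y = 1190 → σ = 593 MPa, n = 2.01
  option D: E = 406.1, α = 4.41, σ_y = 657.0 → σ = 399 MPa, n = 1.65
Smallest n: option G with n = 0.400.

option G, n = 0.400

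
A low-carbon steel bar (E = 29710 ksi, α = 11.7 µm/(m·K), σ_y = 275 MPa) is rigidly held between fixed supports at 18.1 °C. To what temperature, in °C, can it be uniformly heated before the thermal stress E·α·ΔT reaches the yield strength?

E = 29710 ksi = 204.8 GPa.
E·α·ΔT = 275.0 MPa ⇒ ΔT = 275.0 / (204.8×10³ × 11.7×10⁻⁶) = 114.7 K.
T = 18.1 + 114.7 = 132.8 °C.

133 °C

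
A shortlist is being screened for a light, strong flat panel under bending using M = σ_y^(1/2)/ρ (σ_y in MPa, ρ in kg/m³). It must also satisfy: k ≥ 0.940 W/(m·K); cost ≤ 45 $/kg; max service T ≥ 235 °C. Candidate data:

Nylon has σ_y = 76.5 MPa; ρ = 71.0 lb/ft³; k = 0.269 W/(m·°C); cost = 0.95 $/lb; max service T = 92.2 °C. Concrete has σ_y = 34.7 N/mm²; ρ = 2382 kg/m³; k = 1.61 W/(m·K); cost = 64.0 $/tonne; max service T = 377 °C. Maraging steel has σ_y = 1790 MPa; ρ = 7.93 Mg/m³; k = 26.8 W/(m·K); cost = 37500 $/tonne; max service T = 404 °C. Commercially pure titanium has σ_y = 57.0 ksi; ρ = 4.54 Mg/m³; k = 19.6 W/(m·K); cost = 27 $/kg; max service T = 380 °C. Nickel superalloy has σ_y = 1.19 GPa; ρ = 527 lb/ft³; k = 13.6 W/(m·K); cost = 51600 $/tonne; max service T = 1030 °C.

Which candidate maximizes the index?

Screen on constraints: k ≥ 0.940 W/(m·K); cost ≤ 45 $/kg; max service T ≥ 235 °C. Survivors: concrete, maraging steel, commercially pure titanium.
Convert each candidate to consistent units, then evaluate M:
  concrete: σ_y = 34.70 MPa, ρ = 2382 kg/m³
  maraging steel: σ_y = 1790 MPa, ρ = 7930 kg/m³
  commercially pure titanium: σ_y = 393.0 MPa, ρ = 4540 kg/m³
  maraging steel: M = 5.34×10⁻³
  commercially pure titanium: M = 4.37×10⁻³
  concrete: M = 2.47×10⁻³
The maximum is for maraging steel.

maraging steel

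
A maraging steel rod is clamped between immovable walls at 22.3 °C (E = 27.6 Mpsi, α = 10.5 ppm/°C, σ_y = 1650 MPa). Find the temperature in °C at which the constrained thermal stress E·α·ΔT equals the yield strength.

848 °C

E = 27.6 Mpsi = 190.3 GPa.
E·α·ΔT = 1650 MPa ⇒ ΔT = 1650 / (190.3×10³ × 10.5×10⁻⁶) = 825.8 K.
T = 22.3 + 825.8 = 848.1 °C.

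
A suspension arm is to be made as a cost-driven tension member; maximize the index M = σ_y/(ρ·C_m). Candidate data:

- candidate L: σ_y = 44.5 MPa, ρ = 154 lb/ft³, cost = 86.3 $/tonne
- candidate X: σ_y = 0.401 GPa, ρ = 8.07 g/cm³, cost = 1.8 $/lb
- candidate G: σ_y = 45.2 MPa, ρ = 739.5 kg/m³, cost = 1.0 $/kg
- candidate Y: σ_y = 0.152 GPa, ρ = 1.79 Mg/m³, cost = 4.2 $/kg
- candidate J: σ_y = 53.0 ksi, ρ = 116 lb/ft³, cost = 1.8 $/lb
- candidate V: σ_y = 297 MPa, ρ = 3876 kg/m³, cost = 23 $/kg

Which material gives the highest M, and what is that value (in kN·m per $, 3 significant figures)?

After converting to SI:
  candidate L: σ_y = 44.50 MPa, ρ = 2467 kg/m³, cost = 0.08630 $/kg
  candidate X: σ_y = 401.0 MPa, ρ = 8070 kg/m³, cost = 3.968 $/kg
  candidate G: σ_y = 45.20 MPa, ρ = 739.5 kg/m³, cost = 1.000 $/kg
  candidate Y: σ_y = 152.0 MPa, ρ = 1790 kg/m³, cost = 4.200 $/kg
  candidate J: σ_y = 365.4 MPa, ρ = 1858 kg/m³, cost = 3.968 $/kg
  candidate V: σ_y = 297.0 MPa, ρ = 3876 kg/m³, cost = 23.00 $/kg
  candidate L: M = 209 kN·m per $
  candidate G: M = 61.1 kN·m per $
  candidate J: M = 49.6 kN·m per $
  candidate Y: M = 20.2 kN·m per $
  candidate X: M = 12.5 kN·m per $
  candidate V: M = 3.33 kN·m per $
The maximum is for candidate L.

candidate L, M = 209 kN·m per $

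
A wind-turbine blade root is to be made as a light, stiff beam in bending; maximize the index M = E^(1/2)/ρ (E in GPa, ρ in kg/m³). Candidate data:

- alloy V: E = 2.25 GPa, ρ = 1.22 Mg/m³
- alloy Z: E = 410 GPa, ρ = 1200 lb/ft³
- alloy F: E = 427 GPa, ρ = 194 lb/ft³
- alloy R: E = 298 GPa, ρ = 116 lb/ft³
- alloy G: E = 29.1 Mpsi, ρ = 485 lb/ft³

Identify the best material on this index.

In SI units:
  alloy V: E = 2.250 GPa, ρ = 1220 kg/m³
  alloy Z: E = 410.0 GPa, ρ = 19220 kg/m³
  alloy F: E = 427.0 GPa, ρ = 3108 kg/m³
  alloy R: E = 298.0 GPa, ρ = 1858 kg/m³
  alloy G: E = 200.6 GPa, ρ = 7769 kg/m³
  alloy R: M = 9.29×10⁻³
  alloy F: M = 6.65×10⁻³
  alloy G: M = 1.82×10⁻³
  alloy V: M = 1.23×10⁻³
  alloy Z: M = 1.05×10⁻³
Alloy R ranks first.

alloy R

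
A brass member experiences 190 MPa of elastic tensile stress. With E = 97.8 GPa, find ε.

ε = σ/E = 190 / 97800 = 1.94×10⁻³.

1.94×10⁻³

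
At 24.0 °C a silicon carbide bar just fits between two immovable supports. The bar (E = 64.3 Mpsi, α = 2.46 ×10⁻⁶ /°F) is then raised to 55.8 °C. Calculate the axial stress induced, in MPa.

62.4 MPa

E = 64.3 Mpsi = 443.3 GPa.
α = 2.46×10⁻⁶/°F × 9/5 = 4.43×10⁻⁶/K.
ΔT = 31.80 K. Constrained thermal stress σ = E·α·ΔT = 443.3×10³ MPa × 4.43×10⁻⁶ × 31.80 = 62.4 MPa (compressive).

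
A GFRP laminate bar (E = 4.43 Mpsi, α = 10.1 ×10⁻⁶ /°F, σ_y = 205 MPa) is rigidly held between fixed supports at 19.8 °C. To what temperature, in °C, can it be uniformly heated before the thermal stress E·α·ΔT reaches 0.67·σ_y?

E = 4.43 Mpsi = 30.54 GPa.
α = 10.1×10⁻⁶/°F × 9/5 = 18.2×10⁻⁶/K.
E·α·ΔT = 137.3 MPa ⇒ ΔT = 137.3 / (30.54×10³ × 18.2×10⁻⁶) = 247.4 K.
T = 19.8 + 247.4 = 267.2 °C.

267 °C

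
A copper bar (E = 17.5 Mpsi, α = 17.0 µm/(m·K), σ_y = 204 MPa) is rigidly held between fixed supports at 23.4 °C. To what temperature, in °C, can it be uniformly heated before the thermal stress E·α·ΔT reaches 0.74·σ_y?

E = 17.5 Mpsi = 120.7 GPa.
E·α·ΔT = 151.0 MPa ⇒ ΔT = 151.0 / (120.7×10³ × 17.0×10⁻⁶) = 73.60 K.
T = 23.4 + 73.60 = 97.00 °C.

97.0 °C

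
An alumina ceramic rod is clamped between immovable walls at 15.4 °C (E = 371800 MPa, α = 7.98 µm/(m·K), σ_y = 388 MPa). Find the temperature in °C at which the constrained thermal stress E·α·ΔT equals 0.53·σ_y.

E = 371800 MPa = 371.8 GPa.
E·α·ΔT = 205.6 MPa ⇒ ΔT = 205.6 / (371.8×10³ × 7.98×10⁻⁶) = 69.31 K.
T = 15.4 + 69.31 = 84.71 °C.

84.7 °C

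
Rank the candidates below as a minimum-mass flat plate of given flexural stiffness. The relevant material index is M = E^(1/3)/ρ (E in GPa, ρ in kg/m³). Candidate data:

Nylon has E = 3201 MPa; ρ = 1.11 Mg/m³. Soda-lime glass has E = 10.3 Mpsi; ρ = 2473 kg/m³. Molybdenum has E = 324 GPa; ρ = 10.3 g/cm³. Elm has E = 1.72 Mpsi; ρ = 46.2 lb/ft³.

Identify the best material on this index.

elm

In SI units:
  nylon: E = 3.201 GPa, ρ = 1110 kg/m³
  soda-lime glass: E = 71.02 GPa, ρ = 2473 kg/m³
  molybdenum: E = 324.0 GPa, ρ = 10300 kg/m³
  elm: E = 11.86 GPa, ρ = 740.1 kg/m³
  elm: M = 3.08×10⁻³
  soda-lime glass: M = 1.67×10⁻³
  nylon: M = 1.33×10⁻³
  molybdenum: M = 0.667×10⁻³
Elm ranks first.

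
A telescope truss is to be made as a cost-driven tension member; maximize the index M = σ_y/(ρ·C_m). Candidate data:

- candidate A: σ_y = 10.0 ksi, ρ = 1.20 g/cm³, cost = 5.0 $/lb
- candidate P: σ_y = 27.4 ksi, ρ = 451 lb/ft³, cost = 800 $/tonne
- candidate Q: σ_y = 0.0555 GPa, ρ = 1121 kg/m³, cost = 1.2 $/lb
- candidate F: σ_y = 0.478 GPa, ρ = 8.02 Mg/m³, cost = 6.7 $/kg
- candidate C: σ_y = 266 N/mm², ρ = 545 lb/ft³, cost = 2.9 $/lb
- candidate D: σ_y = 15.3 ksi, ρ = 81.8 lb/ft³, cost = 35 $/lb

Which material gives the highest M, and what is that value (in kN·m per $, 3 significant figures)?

Convert each candidate to consistent units, then evaluate M:
  candidate A: σ_y = 68.95 MPa, ρ = 1200 kg/m³, cost = 11.02 $/kg
  candidate P: σ_y = 188.9 MPa, ρ = 7224 kg/m³, cost = 0.8000 $/kg
  candidate Q: σ_y = 55.50 MPa, ρ = 1121 kg/m³, cost = 2.646 $/kg
  candidate F: σ_y = 478.0 MPa, ρ = 8020 kg/m³, cost = 6.700 $/kg
  candidate C: σ_y = 266.0 MPa, ρ = 8730 kg/m³, cost = 6.393 $/kg
  candidate D: σ_y = 105.5 MPa, ρ = 1310 kg/m³, cost = 77.16 $/kg
  candidate P: M = 32.7 kN·m per $
  candidate Q: M = 18.7 kN·m per $
  candidate F: M = 8.90 kN·m per $
  candidate A: M = 5.21 kN·m per $
  candidate C: M = 4.77 kN·m per $
  candidate D: M = 1.04 kN·m per $
The maximum is for candidate P.

candidate P, M = 32.7 kN·m per $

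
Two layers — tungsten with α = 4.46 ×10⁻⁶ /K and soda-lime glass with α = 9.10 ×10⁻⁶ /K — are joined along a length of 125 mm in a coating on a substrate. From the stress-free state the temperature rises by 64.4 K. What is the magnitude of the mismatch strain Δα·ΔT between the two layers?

2.99×10⁻⁴

Δα = |4.46 − 9.10|×10⁻⁶/K = 4.64×10⁻⁶/K.
Mismatch strain = Δα·ΔT = 4.64×10⁻⁶ × 64.4 = 2.99×10⁻⁴.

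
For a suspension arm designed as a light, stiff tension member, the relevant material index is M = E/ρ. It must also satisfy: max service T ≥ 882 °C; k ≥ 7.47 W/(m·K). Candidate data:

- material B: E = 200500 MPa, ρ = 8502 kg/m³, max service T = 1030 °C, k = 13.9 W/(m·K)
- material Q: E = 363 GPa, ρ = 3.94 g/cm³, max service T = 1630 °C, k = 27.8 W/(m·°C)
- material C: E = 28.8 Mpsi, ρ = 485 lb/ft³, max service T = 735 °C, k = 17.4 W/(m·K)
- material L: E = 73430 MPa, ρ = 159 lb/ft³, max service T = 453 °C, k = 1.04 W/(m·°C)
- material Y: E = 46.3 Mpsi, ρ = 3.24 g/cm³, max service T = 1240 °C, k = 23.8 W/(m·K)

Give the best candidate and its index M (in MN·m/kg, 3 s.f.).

Screen on constraints: max service T ≥ 882 °C; k ≥ 7.47 W/(m·K). Survivors: material B, material Q, material Y.
Putting every candidate on a common basis:
  material B: E = 200.5 GPa, ρ = 8502 kg/m³
  material Q: E = 363.0 GPa, ρ = 3940 kg/m³
  material Y: E = 319.2 GPa, ρ = 3240 kg/m³
  material Y: M = 98.5 MN·m/kg
  material Q: M = 92.1 MN·m/kg
  material B: M = 23.6 MN·m/kg
The maximum is for material Y.

material Y, M = 98.5 MN·m/kg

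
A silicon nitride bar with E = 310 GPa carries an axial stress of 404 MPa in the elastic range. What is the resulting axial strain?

ε = σ/E = 404 / 310000 = 1.30×10⁻³.

1.30×10⁻³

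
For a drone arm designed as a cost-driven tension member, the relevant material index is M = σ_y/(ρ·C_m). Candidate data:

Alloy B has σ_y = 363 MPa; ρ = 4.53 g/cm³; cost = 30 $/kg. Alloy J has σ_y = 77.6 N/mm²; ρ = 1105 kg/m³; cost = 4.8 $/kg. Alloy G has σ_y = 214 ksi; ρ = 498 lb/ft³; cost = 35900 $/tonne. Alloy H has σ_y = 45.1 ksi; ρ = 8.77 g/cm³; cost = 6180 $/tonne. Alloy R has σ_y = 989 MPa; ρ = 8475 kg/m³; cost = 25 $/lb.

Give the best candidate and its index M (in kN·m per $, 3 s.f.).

Normalizing units and computing the index:
  alloy B: σ_y = 363.0 MPa, ρ = 4530 kg/m³, cost = 30.00 $/kg
  alloy J: σ_y = 77.60 MPa, ρ = 1105 kg/m³, cost = 4.800 $/kg
  alloy G: σ_y = 1475 MPa, ρ = 7977 kg/m³, cost = 35.90 $/kg
  alloy H: σ_y = 311.0 MPa, ρ = 8770 kg/m³, cost = 6.180 $/kg
  alloy R: σ_y = 989.0 MPa, ρ = 8475 kg/m³, cost = 55.11 $/kg
  alloy J: M = 14.6 kN·m per $
  alloy H: M = 5.74 kN·m per $
  alloy G: M = 5.15 kN·m per $
  alloy B: M = 2.67 kN·m per $
  alloy R: M = 2.12 kN·m per $
Alloy J has the largest M.

alloy J, M = 14.6 kN·m per $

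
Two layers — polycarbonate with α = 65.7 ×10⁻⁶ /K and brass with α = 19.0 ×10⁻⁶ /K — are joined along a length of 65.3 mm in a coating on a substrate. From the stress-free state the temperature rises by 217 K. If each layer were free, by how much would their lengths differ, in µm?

Δα = |65.7 − 19.0|×10⁻⁶/K = 46.7×10⁻⁶/K.
ΔL_mismatch = Δα·L·ΔT = 46.7×10⁻⁶ × 65.3 mm × 217.0 K = 662 µm.

662 µm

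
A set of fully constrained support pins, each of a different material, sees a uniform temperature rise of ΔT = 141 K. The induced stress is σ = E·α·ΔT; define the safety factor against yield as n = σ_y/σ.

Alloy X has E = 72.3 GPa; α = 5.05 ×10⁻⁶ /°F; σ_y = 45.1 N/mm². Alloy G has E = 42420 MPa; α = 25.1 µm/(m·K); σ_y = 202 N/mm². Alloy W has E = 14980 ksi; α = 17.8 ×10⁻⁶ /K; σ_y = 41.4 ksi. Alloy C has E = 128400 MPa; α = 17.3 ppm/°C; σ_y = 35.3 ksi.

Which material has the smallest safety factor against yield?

alloy X

Converting E to GPa, α to ×10⁻⁶/K, σ_y to MPa, then σ and n for each:
  alloy X: E = 72.30, α = 9.09, σ_y = 45.10 → σ = 92.7 MPa, n = 0.487
  alloy G: E = 42.42, α = 25.1, σ_y = 202.0 → σ = 150 MPa, n = 1.35
  alloy W: E = 103.3, α = 17.8, σ_y = 285.4 → σ = 259 MPa, n = 1.10
  alloy C: E = 128.4, α = 17.3, σ_y = 243.4 → σ = 313 MPa, n = 0.777
Smallest n: alloy X with n = 0.487.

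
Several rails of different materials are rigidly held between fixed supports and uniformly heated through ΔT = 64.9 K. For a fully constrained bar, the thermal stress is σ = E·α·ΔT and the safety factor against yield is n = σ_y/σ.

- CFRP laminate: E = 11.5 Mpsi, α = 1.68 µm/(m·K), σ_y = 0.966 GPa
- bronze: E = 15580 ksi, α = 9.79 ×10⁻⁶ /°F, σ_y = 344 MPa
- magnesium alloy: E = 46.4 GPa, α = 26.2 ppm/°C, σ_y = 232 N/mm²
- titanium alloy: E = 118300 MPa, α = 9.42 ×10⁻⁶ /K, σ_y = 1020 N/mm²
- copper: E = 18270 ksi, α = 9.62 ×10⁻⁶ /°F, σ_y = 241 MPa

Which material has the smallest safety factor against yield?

copper

With everything in SI (GPa, ×10⁻⁶/K, MPa):
  CFRP laminate: E = 79.29, α = 1.68, σ_y = 966.0 → σ = 8.65 MPa, n = 112
  bronze: E = 107.4, α = 17.6, σ_y = 344.0 → σ = 123 MPa, n = 2.80
  magnesium alloy: E = 46.40, α = 26.2, σ_y = 232.0 → σ = 78.9 MPa, n = 2.94
  titanium alloy: E = 118.3, α = 9.42, σ_y = 1020 → σ = 72.3 MPa, n = 14.1
  copper: E = 126.0, α = 17.3, σ_y = 241.0 → σ = 142 MPa, n = 1.70
The minimum is copper at n = 1.70.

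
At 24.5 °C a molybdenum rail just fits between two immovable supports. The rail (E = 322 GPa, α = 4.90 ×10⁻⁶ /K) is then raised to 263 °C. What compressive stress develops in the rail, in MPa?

ΔT = 238.5 K. Constrained thermal stress σ = E·α·ΔT = 322.0×10³ MPa × 4.90×10⁻⁶ × 238.5 = 376 MPa (compressive).

376 MPa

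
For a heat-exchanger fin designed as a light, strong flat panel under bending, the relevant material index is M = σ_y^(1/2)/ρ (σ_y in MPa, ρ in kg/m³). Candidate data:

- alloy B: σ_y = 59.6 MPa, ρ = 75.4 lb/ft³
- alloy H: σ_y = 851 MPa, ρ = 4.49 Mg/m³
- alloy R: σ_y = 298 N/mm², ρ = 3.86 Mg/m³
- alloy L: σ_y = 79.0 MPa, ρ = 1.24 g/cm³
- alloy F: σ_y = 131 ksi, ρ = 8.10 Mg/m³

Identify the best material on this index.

alloy L

Convert each candidate to consistent units, then evaluate M:
  alloy B: σ_y = 59.60 MPa, ρ = 1208 kg/m³
  alloy H: σ_y = 851.0 MPa, ρ = 4490 kg/m³
  alloy R: σ_y = 298.0 MPa, ρ = 3860 kg/m³
  alloy L: σ_y = 79.00 MPa, ρ = 1240 kg/m³
  alloy F: σ_y = 903.2 MPa, ρ = 8100 kg/m³
  alloy L: M = 7.17×10⁻³
  alloy H: M = 6.50×10⁻³
  alloy B: M = 6.39×10⁻³
  alloy R: M = 4.47×10⁻³
  alloy F: M = 3.71×10⁻³
The maximum is for alloy L.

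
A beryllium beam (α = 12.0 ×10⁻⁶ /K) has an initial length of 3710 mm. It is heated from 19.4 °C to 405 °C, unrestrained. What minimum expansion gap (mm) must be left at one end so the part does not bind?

ΔT = 405 − 19.4 = 385.6 K.
ΔL = α·L₀·ΔT = 12.0×10⁻⁶ × 3710 mm × 385.6 K = 17.2 mm.

17.2 mm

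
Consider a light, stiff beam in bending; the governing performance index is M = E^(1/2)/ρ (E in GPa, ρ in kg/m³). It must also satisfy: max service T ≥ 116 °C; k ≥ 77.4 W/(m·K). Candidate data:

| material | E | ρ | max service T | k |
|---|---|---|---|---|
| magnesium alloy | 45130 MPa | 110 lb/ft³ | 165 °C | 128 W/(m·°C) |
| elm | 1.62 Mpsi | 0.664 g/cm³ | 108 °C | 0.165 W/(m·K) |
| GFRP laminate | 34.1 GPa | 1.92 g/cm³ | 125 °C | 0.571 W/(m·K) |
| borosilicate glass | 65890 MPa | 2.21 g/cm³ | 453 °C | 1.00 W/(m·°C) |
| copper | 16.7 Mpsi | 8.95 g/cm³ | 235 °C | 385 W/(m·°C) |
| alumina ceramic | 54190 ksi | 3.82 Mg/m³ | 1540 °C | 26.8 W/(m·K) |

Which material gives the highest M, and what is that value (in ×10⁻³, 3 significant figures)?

Screen on constraints: max service T ≥ 116 °C; k ≥ 77.4 W/(m·K). Survivors: magnesium alloy, copper.
Putting every candidate on a common basis:
  magnesium alloy: E = 45.13 GPa, ρ = 1762 kg/m³
  copper: E = 115.1 GPa, ρ = 8950 kg/m³
  magnesium alloy: M = 3.81×10⁻³
  copper: M = 1.20×10⁻³
Magnesium alloy ranks first.

magnesium alloy, M = 3.81×10⁻³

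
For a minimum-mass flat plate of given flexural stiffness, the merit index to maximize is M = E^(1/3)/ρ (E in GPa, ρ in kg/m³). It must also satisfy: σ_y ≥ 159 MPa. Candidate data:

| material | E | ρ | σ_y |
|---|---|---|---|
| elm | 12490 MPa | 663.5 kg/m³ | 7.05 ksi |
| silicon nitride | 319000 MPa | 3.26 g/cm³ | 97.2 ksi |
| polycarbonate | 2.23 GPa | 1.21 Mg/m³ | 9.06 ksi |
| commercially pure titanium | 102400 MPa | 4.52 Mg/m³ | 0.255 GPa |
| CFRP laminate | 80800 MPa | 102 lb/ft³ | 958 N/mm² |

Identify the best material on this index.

Screen on constraints: σ_y ≥ 159 MPa. Survivors: silicon nitride, commercially pure titanium, CFRP laminate.
In SI units:
  silicon nitride: E = 319.0 GPa, ρ = 3260 kg/m³
  commercially pure titanium: E = 102.4 GPa, ρ = 4520 kg/m³
  CFRP laminate: E = 80.80 GPa, ρ = 1634 kg/m³
  CFRP laminate: M = 2.65×10⁻³
  silicon nitride: M = 2.10×10⁻³
  commercially pure titanium: M = 1.04×10⁻³
CFRP laminate has the largest M.

CFRP laminate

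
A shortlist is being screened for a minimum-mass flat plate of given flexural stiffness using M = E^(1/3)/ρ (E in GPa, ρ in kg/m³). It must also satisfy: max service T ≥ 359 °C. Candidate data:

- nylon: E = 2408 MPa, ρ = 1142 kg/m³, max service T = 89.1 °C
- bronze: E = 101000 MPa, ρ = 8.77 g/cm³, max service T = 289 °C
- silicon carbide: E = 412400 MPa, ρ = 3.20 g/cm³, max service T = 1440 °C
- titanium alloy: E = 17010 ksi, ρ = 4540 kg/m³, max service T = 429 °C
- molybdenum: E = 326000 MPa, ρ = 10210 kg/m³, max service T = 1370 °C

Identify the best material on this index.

silicon carbide

Screen on constraints: max service T ≥ 359 °C. Survivors: silicon carbide, titanium alloy, molybdenum.
Convert each candidate to consistent units, then evaluate M:
  silicon carbide: E = 412.4 GPa, ρ = 3200 kg/m³
  titanium alloy: E = 117.3 GPa, ρ = 4540 kg/m³
  molybdenum: E = 326.0 GPa, ρ = 10210 kg/m³
  silicon carbide: M = 2.33×10⁻³
  titanium alloy: M = 1.08×10⁻³
  molybdenum: M = 0.674×10⁻³
Highest index: silicon carbide.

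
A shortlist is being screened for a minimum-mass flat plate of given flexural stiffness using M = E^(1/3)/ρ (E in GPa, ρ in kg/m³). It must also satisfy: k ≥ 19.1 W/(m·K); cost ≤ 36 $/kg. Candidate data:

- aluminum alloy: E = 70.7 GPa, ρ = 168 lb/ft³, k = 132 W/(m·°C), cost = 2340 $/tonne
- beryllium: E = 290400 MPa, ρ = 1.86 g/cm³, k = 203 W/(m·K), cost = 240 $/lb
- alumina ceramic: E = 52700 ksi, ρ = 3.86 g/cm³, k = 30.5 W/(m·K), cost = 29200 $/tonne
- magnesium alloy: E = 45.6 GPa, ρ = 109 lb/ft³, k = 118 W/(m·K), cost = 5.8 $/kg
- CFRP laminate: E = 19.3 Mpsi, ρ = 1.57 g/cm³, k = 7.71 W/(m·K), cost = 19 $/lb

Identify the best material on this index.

magnesium alloy

Screen on constraints: k ≥ 19.1 W/(m·K); cost ≤ 36 $/kg. Survivors: aluminum alloy, alumina ceramic, magnesium alloy.
Convert each candidate to consistent units, then evaluate M:
  aluminum alloy: E = 70.70 GPa, ρ = 2691 kg/m³
  alumina ceramic: E = 363.4 GPa, ρ = 3860 kg/m³
  magnesium alloy: E = 45.60 GPa, ρ = 1746 kg/m³
  magnesium alloy: M = 2.05×10⁻³
  alumina ceramic: M = 1.85×10⁻³
  aluminum alloy: M = 1.54×10⁻³
Highest index: magnesium alloy.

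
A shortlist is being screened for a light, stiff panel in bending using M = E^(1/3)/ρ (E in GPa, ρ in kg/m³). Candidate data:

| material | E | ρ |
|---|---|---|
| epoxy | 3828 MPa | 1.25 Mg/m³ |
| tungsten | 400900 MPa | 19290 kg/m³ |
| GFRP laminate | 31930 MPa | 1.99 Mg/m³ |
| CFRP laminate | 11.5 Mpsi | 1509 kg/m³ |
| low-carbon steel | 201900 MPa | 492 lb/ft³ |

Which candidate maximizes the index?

Convert each candidate to consistent units, then evaluate M:
  epoxy: E = 3.828 GPa, ρ = 1250 kg/m³
  tungsten: E = 400.9 GPa, ρ = 19290 kg/m³
  GFRP laminate: E = 31.93 GPa, ρ = 1990 kg/m³
  CFRP laminate: E = 79.29 GPa, ρ = 1509 kg/m³
  low-carbon steel: E = 201.9 GPa, ρ = 7881 kg/m³
  CFRP laminate: M = 2.85×10⁻³
  GFRP laminate: M = 1.59×10⁻³
  epoxy: M = 1.25×10⁻³
  low-carbon steel: M = 0.744×10⁻³
  tungsten: M = 0.382×10⁻³
CFRP laminate ranks first.

CFRP laminate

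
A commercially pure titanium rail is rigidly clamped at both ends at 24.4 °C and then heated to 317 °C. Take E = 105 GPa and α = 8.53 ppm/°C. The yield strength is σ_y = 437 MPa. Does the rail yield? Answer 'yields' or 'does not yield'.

ΔT = 292.6 K. Constrained thermal stress σ = E·α·ΔT = 105.0×10³ MPa × 8.53×10⁻⁶ × 292.6 = 262 MPa (compressive).
Compare to σ_y = 437 MPa: σ < σ_y, so it does not yield.

does not yield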